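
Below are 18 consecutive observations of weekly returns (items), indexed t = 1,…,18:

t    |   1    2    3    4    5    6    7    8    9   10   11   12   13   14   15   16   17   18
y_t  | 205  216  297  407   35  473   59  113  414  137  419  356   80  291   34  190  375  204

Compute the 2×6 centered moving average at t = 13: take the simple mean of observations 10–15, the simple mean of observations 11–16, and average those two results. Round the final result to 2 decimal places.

223.92

Sum over 10–15: 137 + 419 + 356 + 80 + 291 + 34 = 1317
Sum over 11–16: 419 + 356 + 80 + 291 + 34 + 190 = 1370
CMA at t=13 = (1317 + 1370) / (2·6) = 2687 / 12 = 223.92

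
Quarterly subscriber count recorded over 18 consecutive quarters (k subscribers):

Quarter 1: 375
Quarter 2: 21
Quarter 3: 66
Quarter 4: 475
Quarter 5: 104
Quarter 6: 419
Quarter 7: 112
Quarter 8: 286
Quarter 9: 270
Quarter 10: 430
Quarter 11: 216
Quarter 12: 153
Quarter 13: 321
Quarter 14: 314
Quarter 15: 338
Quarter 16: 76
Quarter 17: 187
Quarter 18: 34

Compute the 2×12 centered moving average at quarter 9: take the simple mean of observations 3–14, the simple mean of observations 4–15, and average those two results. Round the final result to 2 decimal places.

275.17

Sum over 3–14: 66 + 475 + 104 + 419 + 112 + 286 + 270 + 430 + 216 + 153 + 321 + 314 = 3166
Sum over 4–15: 475 + 104 + 419 + 112 + 286 + 270 + 430 + 216 + 153 + 321 + 314 + 338 = 3438
CMA at t=9 = (3166 + 3438) / (2·12) = 6604 / 24 = 275.17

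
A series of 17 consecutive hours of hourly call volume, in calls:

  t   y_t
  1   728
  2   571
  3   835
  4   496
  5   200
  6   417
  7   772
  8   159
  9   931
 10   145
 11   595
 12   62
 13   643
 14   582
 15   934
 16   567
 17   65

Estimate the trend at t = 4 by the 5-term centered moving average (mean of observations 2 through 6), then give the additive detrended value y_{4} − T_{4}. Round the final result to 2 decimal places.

-7.80

Trend T_4 = (571 + 835 + 496 + 200 + 417) / 5 = 2519/5 = 503.8000
Detrended value: 496 − 503.8000 = -7.80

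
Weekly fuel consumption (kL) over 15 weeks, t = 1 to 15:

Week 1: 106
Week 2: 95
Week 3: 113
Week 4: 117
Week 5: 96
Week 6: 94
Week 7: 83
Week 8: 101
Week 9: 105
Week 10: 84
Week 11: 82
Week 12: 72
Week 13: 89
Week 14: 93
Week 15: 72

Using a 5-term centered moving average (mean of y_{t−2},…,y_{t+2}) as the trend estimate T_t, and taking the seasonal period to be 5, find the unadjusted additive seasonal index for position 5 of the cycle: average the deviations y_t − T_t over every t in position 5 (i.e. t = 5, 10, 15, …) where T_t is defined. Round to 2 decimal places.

Season position 5 occurs at t = 5, 10 (where T_t is defined).
t=5: T_5 = 100.6000; y_5 − T_5 = 96 − 100.6000 = -4.6000
t=10: T_10 = 88.8000; y_10 − T_10 = 84 − 88.8000 = -4.8000
Mean deviation: (-4.6000 + -4.8000) / 2 = -4.70

-4.70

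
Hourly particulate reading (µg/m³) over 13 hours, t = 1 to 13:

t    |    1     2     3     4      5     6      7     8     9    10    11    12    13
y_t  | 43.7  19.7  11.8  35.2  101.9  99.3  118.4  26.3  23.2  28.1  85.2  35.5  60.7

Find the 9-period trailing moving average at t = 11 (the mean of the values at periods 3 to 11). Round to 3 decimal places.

58.822

Sum of periods 3–11: 11.8 + 35.2 + 101.9 + 99.3 + 118.4 + 26.3 + 23.2 + 28.1 + 85.2 = 529.4
Divide by 9: 529.4 / 9 = 58.822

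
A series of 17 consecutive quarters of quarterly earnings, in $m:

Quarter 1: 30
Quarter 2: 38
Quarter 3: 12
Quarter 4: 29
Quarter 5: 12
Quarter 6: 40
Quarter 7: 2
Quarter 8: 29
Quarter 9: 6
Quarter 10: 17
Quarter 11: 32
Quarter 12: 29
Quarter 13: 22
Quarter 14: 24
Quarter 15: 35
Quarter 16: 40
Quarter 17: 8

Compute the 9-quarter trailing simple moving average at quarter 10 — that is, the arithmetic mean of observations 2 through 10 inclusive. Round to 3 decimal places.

20.556

Sum of periods 2–10: 38 + 12 + 29 + 12 + 40 + 2 + 29 + 6 + 17 = 185
Divide by 9: 185 / 9 = 20.556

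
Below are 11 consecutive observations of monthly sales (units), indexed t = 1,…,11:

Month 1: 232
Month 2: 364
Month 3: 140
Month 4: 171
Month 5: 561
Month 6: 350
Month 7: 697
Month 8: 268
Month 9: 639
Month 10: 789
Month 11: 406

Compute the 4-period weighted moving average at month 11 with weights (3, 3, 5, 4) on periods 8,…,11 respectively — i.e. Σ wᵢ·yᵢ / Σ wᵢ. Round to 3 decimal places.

552.667

Weighted sum: 3·268 + 3·639 + 5·789 + 4·406 = 804 + 1917 + 3945 + 1624 = 8290
Weight total: 3 + 3 + 5 + 4 = 15
WMA = 8290 / 15 = 552.667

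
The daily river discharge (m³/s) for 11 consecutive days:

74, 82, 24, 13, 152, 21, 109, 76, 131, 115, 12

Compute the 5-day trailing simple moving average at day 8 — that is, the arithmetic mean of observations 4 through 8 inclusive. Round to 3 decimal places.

Sum of periods 4–8: 13 + 152 + 21 + 109 + 76 = 371
Divide by 5: 371 / 5 = 74.200

74.200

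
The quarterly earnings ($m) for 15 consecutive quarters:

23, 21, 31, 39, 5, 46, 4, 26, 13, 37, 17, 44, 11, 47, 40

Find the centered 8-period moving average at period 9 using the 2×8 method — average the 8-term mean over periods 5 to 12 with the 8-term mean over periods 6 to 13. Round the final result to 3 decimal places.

Sum over 5–12: 5 + 46 + 4 + 26 + 13 + 37 + 17 + 44 = 192
Sum over 6–13: 46 + 4 + 26 + 13 + 37 + 17 + 44 + 11 = 198
CMA at t=9 = (192 + 198) / (2·8) = 390 / 16 = 24.375

24.375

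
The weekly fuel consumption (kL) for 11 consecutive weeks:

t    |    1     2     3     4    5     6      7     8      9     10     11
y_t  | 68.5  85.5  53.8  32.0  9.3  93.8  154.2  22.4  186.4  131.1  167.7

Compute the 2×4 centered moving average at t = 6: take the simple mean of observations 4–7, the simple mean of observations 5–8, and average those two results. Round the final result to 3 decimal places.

Sum over 4–7: 32.0 + 9.3 + 93.8 + 154.2 = 289.3
Sum over 5–8: 9.3 + 93.8 + 154.2 + 22.4 = 279.7
CMA at t=6 = (289.3 + 279.7) / (2·4) = 569.0 / 8 = 71.125

71.125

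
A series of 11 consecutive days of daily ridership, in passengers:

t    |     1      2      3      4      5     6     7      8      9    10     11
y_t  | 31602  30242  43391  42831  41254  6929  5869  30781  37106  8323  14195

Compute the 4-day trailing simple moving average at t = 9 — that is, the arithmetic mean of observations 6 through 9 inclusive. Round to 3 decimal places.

Sum of periods 6–9: 6929 + 5869 + 30781 + 37106 = 80685
Divide by 4: 80685 / 4 = 20171.250

20171.250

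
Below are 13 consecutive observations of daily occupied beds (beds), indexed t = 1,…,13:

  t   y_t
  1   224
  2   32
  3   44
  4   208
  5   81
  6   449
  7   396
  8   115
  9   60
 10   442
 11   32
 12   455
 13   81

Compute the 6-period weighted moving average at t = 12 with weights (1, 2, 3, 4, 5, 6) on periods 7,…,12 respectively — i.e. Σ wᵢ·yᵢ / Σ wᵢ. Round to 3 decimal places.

Weighted sum: 1·396 + 2·115 + 3·60 + 4·442 + 5·32 + 6·455 = 396 + 230 + 180 + 1768 + 160 + 2730 = 5464
Weight total: 1 + 2 + 3 + 4 + 5 + 6 = 21
WMA = 5464 / 21 = 260.190

260.190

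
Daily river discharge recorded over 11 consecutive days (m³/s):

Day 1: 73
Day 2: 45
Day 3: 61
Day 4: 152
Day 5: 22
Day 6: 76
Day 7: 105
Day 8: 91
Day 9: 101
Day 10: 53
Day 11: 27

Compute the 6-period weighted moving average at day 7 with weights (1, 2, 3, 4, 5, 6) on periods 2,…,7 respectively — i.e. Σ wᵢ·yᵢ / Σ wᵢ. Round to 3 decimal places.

Weighted sum: 1·45 + 2·61 + 3·152 + 4·22 + 5·76 + 6·105 = 45 + 122 + 456 + 88 + 380 + 630 = 1721
Weight total: 1 + 2 + 3 + 4 + 5 + 6 = 21
WMA = 1721 / 21 = 81.952

81.952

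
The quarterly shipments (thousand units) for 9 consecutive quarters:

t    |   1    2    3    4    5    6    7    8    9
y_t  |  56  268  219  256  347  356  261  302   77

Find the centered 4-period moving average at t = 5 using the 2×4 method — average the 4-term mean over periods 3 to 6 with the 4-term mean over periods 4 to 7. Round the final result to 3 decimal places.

Sum over 3–6: 219 + 256 + 347 + 356 = 1178
Sum over 4–7: 256 + 347 + 356 + 261 = 1220
CMA at t=5 = (1178 + 1220) / (2·4) = 2398 / 8 = 299.750

299.750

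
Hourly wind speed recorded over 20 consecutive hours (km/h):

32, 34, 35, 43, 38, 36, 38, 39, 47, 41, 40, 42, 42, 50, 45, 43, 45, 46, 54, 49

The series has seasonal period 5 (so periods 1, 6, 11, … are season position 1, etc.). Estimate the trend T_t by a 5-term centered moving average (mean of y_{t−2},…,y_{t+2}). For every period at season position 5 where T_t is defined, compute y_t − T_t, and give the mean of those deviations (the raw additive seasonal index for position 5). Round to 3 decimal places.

-0.267

Season position 5 occurs at t = 5, 10, 15 (where T_t is defined).
t=5: T_5 = 38.00000; y_5 − T_5 = 38 − 38.00000 = 0.00000
t=10: T_10 = 41.80000; y_10 − T_10 = 41 − 41.80000 = -0.80000
t=15: T_15 = 45.00000; y_15 − T_15 = 45 − 45.00000 = 0.00000
Mean deviation: (0.00000 + -0.80000 + 0.00000) / 3 = -0.267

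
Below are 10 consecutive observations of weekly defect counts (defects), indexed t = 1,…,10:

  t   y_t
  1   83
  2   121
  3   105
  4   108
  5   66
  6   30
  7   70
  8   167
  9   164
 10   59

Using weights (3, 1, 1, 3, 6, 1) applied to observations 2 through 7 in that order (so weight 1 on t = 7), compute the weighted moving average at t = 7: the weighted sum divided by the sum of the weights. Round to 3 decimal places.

68.267

Weighted sum: 3·121 + 1·105 + 1·108 + 3·66 + 6·30 + 1·70 = 363 + 105 + 108 + 198 + 180 + 70 = 1024
Weight total: 3 + 1 + 1 + 3 + 6 + 1 = 15
WMA = 1024 / 15 = 68.267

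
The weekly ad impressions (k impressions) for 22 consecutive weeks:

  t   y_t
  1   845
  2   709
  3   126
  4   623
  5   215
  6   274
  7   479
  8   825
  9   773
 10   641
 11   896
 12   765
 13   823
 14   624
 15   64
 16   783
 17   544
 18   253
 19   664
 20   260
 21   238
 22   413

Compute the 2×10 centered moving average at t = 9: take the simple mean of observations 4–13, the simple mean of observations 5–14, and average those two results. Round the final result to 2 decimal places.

Sum over 4–13: 623 + 215 + 274 + 479 + 825 + 773 + 641 + 896 + 765 + 823 = 6314
Sum over 5–14: 215 + 274 + 479 + 825 + 773 + 641 + 896 + 765 + 823 + 624 = 6315
CMA at t=9 = (6314 + 6315) / (2·10) = 12629 / 20 = 631.45

631.45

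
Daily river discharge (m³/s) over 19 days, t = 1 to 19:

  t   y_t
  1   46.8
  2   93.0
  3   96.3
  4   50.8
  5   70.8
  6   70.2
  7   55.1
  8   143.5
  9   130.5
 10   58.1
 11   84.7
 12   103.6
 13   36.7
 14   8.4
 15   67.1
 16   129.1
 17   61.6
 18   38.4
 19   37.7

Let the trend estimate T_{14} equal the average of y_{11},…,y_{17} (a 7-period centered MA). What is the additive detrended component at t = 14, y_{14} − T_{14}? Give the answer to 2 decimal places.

-61.77

Trend T_14 = (84.7 + 103.6 + 36.7 + 8.4 + 67.1 + 129.1 + 61.6) / 7 = 491.2/7 = 70.1714
Detrended value: 8.4 − 70.1714 = -61.77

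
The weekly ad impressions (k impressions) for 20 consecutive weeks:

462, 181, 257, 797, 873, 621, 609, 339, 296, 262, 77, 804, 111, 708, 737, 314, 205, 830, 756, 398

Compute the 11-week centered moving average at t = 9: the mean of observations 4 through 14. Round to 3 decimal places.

Sum of periods 4–14: 797 + 873 + 621 + 609 + 339 + 296 + 262 + 77 + 804 + 111 + 708 = 5497
Divide by 11: 5497 / 11 = 499.727

499.727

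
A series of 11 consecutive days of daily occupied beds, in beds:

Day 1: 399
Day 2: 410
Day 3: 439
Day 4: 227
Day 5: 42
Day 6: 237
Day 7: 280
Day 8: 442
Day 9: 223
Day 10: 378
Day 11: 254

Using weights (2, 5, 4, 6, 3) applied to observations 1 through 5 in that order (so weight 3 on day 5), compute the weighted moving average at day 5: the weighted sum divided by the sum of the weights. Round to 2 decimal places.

304.60

Weighted sum: 2·399 + 5·410 + 4·439 + 6·227 + 3·42 = 798 + 2050 + 1756 + 1362 + 126 = 6092
Weight total: 2 + 5 + 4 + 6 + 3 = 20
WMA = 6092 / 20 = 304.60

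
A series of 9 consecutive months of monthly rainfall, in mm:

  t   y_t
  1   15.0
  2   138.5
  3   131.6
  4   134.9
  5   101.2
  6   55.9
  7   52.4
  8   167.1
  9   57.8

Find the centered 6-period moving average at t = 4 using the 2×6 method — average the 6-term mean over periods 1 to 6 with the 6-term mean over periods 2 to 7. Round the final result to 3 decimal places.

Sum over 1–6: 15.0 + 138.5 + 131.6 + 134.9 + 101.2 + 55.9 = 577.1
Sum over 2–7: 138.5 + 131.6 + 134.9 + 101.2 + 55.9 + 52.4 = 614.5
CMA at t=4 = (577.1 + 614.5) / (2·6) = 1191.6 / 12 = 99.300

99.300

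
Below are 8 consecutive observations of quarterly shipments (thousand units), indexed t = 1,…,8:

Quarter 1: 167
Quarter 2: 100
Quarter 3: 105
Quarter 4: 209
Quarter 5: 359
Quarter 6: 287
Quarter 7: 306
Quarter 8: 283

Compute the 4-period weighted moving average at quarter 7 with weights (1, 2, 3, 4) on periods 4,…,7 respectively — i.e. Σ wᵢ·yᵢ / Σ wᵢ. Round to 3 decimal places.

Weighted sum: 1·209 + 2·359 + 3·287 + 4·306 = 209 + 718 + 861 + 1224 = 3012
Weight total: 1 + 2 + 3 + 4 = 10
WMA = 3012 / 10 = 301.200

301.200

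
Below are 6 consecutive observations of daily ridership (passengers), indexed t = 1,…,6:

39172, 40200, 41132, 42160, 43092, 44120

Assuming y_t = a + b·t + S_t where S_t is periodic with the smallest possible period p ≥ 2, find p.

2

First differences y_{t+1} − y_t: 1028, 932, 1028, 932, 1028, …
The difference pattern repeats every 2 terms and not for any smaller step, so p = 2.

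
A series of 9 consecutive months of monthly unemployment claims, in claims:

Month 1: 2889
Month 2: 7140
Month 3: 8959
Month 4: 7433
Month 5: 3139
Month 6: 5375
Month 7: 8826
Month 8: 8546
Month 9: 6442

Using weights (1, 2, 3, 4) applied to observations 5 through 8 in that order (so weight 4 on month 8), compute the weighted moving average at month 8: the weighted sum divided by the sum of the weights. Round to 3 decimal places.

7455.100

Weighted sum: 1·3139 + 2·5375 + 3·8826 + 4·8546 = 3139 + 10750 + 26478 + 34184 = 74551
Weight total: 1 + 2 + 3 + 4 = 10
WMA = 74551 / 10 = 7455.100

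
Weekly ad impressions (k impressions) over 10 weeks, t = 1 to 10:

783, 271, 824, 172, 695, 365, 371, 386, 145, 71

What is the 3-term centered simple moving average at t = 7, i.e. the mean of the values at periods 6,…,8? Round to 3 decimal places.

374.000

Sum of periods 6–8: 365 + 371 + 386 = 1122
Divide by 3: 1122 / 3 = 374.000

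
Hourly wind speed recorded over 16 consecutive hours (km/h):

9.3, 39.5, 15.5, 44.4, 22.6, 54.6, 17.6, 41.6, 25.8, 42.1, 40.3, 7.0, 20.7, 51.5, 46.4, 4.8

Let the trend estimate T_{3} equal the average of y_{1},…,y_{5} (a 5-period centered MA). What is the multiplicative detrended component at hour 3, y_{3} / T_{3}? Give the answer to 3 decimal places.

0.590

Trend T_3 = (9.3 + 39.5 + 15.5 + 44.4 + 22.6) / 5 = 131.3/5 = 26.26000
Ratio to trend: 15.5 / 26.26000 = 0.590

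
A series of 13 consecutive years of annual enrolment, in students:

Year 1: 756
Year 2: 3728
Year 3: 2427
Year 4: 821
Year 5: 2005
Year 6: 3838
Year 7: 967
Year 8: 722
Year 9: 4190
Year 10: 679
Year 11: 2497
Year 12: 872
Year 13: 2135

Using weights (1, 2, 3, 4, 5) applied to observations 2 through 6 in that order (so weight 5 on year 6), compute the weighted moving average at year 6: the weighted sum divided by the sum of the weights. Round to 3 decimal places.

Weighted sum: 1·3728 + 2·2427 + 3·821 + 4·2005 + 5·3838 = 3728 + 4854 + 2463 + 8020 + 19190 = 38255
Weight total: 1 + 2 + 3 + 4 + 5 = 15
WMA = 38255 / 15 = 2550.333

2550.333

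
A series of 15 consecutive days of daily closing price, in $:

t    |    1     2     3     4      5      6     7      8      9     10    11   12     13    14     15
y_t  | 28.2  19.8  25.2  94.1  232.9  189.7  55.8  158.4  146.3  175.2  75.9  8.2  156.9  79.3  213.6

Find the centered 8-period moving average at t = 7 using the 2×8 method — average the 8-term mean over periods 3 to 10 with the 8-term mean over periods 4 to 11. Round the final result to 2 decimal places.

137.87

Sum over 3–10: 25.2 + 94.1 + 232.9 + 189.7 + 55.8 + 158.4 + 146.3 + 175.2 = 1077.6
Sum over 4–11: 94.1 + 232.9 + 189.7 + 55.8 + 158.4 + 146.3 + 175.2 + 75.9 = 1128.3
CMA at t=7 = (1077.6 + 1128.3) / (2·8) = 2205.9 / 16 = 137.87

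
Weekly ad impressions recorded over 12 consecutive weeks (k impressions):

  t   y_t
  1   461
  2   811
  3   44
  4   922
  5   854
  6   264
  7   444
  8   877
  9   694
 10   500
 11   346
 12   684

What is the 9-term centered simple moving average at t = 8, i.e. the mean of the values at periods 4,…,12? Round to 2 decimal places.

Sum of periods 4–12: 922 + 854 + 264 + 444 + 877 + 694 + 500 + 346 + 684 = 5585
Divide by 9: 5585 / 9 = 620.56

620.56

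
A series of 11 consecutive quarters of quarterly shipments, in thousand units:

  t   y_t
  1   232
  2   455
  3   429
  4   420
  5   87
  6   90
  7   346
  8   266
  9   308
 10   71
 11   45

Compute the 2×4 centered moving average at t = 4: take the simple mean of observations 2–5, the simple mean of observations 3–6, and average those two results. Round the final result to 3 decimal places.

302.125

Sum over 2–5: 455 + 429 + 420 + 87 = 1391
Sum over 3–6: 429 + 420 + 87 + 90 = 1026
CMA at t=4 = (1391 + 1026) / (2·4) = 2417 / 8 = 302.125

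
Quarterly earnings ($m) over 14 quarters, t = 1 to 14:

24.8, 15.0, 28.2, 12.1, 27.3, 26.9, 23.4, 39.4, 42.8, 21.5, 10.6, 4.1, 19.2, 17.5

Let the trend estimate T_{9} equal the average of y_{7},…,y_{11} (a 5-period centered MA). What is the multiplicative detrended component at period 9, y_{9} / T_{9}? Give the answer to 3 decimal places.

Trend T_9 = (23.4 + 39.4 + 42.8 + 21.5 + 10.6) / 5 = 137.7/5 = 27.54000
Ratio to trend: 42.8 / 27.54000 = 1.554

1.554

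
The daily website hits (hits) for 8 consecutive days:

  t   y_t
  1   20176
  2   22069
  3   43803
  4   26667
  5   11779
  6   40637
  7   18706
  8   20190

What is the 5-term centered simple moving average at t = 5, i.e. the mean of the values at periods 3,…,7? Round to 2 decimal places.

28318.40

Sum of periods 3–7: 43803 + 26667 + 11779 + 40637 + 18706 = 141592
Divide by 5: 141592 / 5 = 28318.40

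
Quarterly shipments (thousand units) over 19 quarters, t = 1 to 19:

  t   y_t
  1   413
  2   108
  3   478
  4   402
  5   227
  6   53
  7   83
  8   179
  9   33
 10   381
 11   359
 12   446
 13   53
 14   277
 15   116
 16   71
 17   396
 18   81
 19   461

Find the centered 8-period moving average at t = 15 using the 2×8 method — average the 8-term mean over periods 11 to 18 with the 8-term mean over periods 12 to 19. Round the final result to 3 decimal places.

231.250

Sum over 11–18: 359 + 446 + 53 + 277 + 116 + 71 + 396 + 81 = 1799
Sum over 12–19: 446 + 53 + 277 + 116 + 71 + 396 + 81 + 461 = 1901
CMA at t=15 = (1799 + 1901) / (2·8) = 3700 / 16 = 231.250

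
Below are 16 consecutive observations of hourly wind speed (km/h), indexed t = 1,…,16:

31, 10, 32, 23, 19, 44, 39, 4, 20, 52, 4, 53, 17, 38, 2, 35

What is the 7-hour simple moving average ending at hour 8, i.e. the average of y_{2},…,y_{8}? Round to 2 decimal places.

Sum of periods 2–8: 10 + 32 + 23 + 19 + 44 + 39 + 4 = 171
Divide by 7: 171 / 7 = 24.43

24.43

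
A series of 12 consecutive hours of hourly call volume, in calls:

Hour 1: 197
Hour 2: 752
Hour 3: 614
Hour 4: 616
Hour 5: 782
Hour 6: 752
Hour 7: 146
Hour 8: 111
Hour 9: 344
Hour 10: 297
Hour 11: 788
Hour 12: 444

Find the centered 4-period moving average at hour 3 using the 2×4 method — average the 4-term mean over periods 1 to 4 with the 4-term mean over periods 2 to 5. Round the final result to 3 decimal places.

Sum over 1–4: 197 + 752 + 614 + 616 = 2179
Sum over 2–5: 752 + 614 + 616 + 782 = 2764
CMA at t=3 = (2179 + 2764) / (2·4) = 4943 / 8 = 617.875

617.875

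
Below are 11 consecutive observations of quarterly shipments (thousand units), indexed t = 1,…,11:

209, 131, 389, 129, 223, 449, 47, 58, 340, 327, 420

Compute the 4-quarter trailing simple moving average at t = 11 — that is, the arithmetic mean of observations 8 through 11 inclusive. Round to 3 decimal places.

Sum of periods 8–11: 58 + 340 + 327 + 420 = 1145
Divide by 4: 1145 / 4 = 286.250

286.250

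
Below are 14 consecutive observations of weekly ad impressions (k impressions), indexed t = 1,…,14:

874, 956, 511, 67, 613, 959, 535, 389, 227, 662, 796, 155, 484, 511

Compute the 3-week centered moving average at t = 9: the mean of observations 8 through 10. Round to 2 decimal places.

Sum of periods 8–10: 389 + 227 + 662 = 1278
Divide by 3: 1278 / 3 = 426.00

426.00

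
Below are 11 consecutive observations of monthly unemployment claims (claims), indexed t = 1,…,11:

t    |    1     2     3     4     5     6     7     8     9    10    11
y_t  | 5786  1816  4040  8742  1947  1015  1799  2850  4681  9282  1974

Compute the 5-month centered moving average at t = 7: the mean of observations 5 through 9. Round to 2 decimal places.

Sum of periods 5–9: 1947 + 1015 + 1799 + 2850 + 4681 = 12292
Divide by 5: 12292 / 5 = 2458.40

2458.40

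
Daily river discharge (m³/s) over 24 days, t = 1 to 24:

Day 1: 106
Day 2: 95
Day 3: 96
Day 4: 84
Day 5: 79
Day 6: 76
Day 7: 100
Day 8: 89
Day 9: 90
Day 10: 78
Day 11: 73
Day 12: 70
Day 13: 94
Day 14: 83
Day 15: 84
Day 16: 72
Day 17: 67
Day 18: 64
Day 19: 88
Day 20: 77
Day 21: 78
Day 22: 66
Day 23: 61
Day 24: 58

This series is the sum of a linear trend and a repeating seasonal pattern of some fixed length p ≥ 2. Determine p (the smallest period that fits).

First differences y_{t+1} − y_t: -11, 1, -12, -5, -3, 24, -11, 1, -12, -5, -3, 24, -11, 1, …
The difference pattern repeats every 6 terms and not for any smaller step, so p = 6.

6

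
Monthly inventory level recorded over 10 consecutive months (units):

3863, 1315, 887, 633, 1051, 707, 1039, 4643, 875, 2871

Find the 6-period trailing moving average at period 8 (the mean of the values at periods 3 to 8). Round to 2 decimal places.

1493.33

Sum of periods 3–8: 887 + 633 + 1051 + 707 + 1039 + 4643 = 8960
Divide by 6: 8960 / 6 = 1493.33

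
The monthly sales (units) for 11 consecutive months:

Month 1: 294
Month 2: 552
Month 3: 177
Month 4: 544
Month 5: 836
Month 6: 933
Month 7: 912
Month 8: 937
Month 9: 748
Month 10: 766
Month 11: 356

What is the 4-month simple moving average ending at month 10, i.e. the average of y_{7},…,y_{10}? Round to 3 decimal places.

Sum of periods 7–10: 912 + 937 + 748 + 766 = 3363
Divide by 4: 3363 / 4 = 840.750

840.750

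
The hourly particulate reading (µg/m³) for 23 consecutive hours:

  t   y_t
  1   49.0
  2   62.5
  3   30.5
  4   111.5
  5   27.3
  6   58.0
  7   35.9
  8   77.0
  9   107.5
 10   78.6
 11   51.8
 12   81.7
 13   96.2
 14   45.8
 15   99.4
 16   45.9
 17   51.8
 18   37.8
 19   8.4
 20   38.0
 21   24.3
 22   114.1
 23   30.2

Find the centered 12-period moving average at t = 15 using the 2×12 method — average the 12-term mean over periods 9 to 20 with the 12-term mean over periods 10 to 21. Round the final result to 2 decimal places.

58.44

Sum over 9–20: 107.5 + 78.6 + 51.8 + 81.7 + 96.2 + 45.8 + 99.4 + 45.9 + 51.8 + 37.8 + 8.4 + 38.0 = 742.9
Sum over 10–21: 78.6 + 51.8 + 81.7 + 96.2 + 45.8 + 99.4 + 45.9 + 51.8 + 37.8 + 8.4 + 38.0 + 24.3 = 659.7
CMA at t=15 = (742.9 + 659.7) / (2·12) = 1402.6 / 24 = 58.44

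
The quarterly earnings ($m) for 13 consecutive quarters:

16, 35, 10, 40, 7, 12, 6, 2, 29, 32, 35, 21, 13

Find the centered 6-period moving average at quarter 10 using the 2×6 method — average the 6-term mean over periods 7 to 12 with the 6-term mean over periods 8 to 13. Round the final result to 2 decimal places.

Sum over 7–12: 6 + 2 + 29 + 32 + 35 + 21 = 125
Sum over 8–13: 2 + 29 + 32 + 35 + 21 + 13 = 132
CMA at t=10 = (125 + 132) / (2·6) = 257 / 12 = 21.42

21.42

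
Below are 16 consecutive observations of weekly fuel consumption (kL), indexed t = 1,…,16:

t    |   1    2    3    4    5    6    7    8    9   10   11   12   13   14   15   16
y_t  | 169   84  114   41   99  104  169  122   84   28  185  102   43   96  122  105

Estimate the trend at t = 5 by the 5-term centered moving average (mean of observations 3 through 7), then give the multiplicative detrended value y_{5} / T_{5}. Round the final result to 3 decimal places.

0.939

Trend T_5 = (114 + 41 + 99 + 104 + 169) / 5 = 527/5 = 105.40000
Ratio to trend: 99 / 105.40000 = 0.939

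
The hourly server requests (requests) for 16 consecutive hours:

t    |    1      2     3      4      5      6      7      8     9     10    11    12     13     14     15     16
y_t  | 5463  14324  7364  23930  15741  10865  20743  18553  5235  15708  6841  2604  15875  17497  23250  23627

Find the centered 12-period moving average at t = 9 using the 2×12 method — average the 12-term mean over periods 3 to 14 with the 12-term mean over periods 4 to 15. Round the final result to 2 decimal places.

Sum over 3–14: 7364 + 23930 + 15741 + 10865 + 20743 + 18553 + 5235 + 15708 + 6841 + 2604 + 15875 + 17497 = 160956
Sum over 4–15: 23930 + 15741 + 10865 + 20743 + 18553 + 5235 + 15708 + 6841 + 2604 + 15875 + 17497 + 23250 = 176842
CMA at t=9 = (160956 + 176842) / (2·12) = 337798 / 24 = 14074.92

14074.92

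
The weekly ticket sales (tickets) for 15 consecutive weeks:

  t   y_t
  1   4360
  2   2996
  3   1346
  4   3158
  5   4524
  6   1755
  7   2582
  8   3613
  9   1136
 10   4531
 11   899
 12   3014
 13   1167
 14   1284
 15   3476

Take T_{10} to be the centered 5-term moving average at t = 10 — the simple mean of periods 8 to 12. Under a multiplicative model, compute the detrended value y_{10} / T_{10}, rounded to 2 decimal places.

1.72

Trend T_10 = (3613 + 1136 + 4531 + 899 + 3014) / 5 = 13193/5 = 2638.6000
Ratio to trend: 4531 / 2638.6000 = 1.72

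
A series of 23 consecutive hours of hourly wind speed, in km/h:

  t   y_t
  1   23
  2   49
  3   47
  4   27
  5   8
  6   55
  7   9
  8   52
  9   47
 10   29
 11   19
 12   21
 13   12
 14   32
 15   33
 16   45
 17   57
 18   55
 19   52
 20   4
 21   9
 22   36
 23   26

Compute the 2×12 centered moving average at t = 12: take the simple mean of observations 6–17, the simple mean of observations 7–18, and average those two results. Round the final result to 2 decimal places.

Sum over 6–17: 55 + 9 + 52 + 47 + 29 + 19 + 21 + 12 + 32 + 33 + 45 + 57 = 411
Sum over 7–18: 9 + 52 + 47 + 29 + 19 + 21 + 12 + 32 + 33 + 45 + 57 + 55 = 411
CMA at t=12 = (411 + 411) / (2·12) = 822 / 24 = 34.25

34.25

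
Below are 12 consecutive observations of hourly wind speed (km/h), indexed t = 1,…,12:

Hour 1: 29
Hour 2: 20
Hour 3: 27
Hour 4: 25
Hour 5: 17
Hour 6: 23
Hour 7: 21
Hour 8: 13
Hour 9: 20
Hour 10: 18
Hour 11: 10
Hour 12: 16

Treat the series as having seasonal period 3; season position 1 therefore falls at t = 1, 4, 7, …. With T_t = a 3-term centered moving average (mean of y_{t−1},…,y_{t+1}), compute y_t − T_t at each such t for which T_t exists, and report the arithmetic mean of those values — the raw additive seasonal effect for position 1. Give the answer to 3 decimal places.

Season position 1 occurs at t = 4, 7, 10 (where T_t is defined).
t=4: T_4 = 23.00000; y_4 − T_4 = 25 − 23.00000 = 2.00000
t=7: T_7 = 19.00000; y_7 − T_7 = 21 − 19.00000 = 2.00000
t=10: T_10 = 16.00000; y_10 − T_10 = 18 − 16.00000 = 2.00000
Mean deviation: (2.00000 + 2.00000 + 2.00000) / 3 = 2.000

2.000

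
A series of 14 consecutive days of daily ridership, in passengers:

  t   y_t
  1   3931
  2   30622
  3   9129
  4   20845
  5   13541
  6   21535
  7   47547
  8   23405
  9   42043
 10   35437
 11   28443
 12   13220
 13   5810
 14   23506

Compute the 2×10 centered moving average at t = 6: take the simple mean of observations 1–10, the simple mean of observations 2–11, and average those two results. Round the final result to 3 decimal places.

26029.100

Sum over 1–10: 3931 + 30622 + 9129 + 20845 + 13541 + 21535 + 47547 + 23405 + 42043 + 35437 = 248035
Sum over 2–11: 30622 + 9129 + 20845 + 13541 + 21535 + 47547 + 23405 + 42043 + 35437 + 28443 = 272547
CMA at t=6 = (248035 + 272547) / (2·10) = 520582 / 20 = 26029.100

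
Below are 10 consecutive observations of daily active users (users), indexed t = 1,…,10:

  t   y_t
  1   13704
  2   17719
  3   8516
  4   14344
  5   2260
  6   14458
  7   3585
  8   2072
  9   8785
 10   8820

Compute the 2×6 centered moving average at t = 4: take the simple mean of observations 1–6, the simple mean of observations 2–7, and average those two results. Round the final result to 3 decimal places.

10990.250

Sum over 1–6: 13704 + 17719 + 8516 + 14344 + 2260 + 14458 = 71001
Sum over 2–7: 17719 + 8516 + 14344 + 2260 + 14458 + 3585 = 60882
CMA at t=4 = (71001 + 60882) / (2·6) = 131883 / 12 = 10990.250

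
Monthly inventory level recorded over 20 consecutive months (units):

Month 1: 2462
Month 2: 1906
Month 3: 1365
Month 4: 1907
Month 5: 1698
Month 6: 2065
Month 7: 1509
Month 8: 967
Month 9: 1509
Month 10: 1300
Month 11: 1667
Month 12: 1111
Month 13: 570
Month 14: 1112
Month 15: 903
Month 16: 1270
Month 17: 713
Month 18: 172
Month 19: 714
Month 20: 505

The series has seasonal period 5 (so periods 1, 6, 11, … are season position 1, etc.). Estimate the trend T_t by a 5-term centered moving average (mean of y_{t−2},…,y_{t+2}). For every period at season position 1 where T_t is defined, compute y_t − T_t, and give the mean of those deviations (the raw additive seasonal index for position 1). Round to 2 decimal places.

Season position 1 occurs at t = 6, 11, 16 (where T_t is defined).
t=6: T_6 = 1629.2000; y_6 − T_6 = 2065 − 1629.2000 = 435.8000
t=11: T_11 = 1231.4000; y_11 − T_11 = 1667 − 1231.4000 = 435.6000
t=16: T_16 = 834.0000; y_16 − T_16 = 1270 − 834.0000 = 436.0000
Mean deviation: (435.8000 + 435.6000 + 436.0000) / 3 = 435.80

435.80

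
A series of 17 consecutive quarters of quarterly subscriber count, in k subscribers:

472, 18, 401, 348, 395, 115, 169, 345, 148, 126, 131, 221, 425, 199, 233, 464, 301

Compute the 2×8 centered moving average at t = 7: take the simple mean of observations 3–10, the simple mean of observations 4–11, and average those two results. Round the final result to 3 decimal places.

Sum over 3–10: 401 + 348 + 395 + 115 + 169 + 345 + 148 + 126 = 2047
Sum over 4–11: 348 + 395 + 115 + 169 + 345 + 148 + 126 + 131 = 1777
CMA at t=7 = (2047 + 1777) / (2·8) = 3824 / 16 = 239.000

239.000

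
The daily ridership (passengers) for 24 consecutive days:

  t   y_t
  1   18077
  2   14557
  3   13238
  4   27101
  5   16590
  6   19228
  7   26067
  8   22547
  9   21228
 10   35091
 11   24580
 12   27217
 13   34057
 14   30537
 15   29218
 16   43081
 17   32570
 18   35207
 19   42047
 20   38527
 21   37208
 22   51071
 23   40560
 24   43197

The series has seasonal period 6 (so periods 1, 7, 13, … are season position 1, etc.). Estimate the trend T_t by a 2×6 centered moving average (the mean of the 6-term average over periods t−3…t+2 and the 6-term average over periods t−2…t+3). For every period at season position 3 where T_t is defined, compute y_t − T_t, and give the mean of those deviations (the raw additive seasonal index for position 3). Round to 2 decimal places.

-4227.86

Season position 3 occurs at t = 9, 15, 21 (where T_t is defined).
t=9: T_9 = 25455.9167; y_9 − T_9 = 21228 − 25455.9167 = -4227.9167
t=15: T_15 = 33445.8333; y_15 − T_15 = 29218 − 33445.8333 = -4227.8333
t=21: T_21 = 41435.8333; y_21 − T_21 = 37208 − 41435.8333 = -4227.8333
Mean deviation: (-4227.9167 + -4227.8333 + -4227.8333) / 3 = -4227.86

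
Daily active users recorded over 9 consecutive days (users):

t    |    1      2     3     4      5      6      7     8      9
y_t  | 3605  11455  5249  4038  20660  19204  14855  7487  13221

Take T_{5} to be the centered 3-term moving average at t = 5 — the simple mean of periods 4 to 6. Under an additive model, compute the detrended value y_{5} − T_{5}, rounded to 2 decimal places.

Trend T_5 = (4038 + 20660 + 19204) / 3 = 43902/3 = 14634.0000
Detrended value: 20660 − 14634.0000 = 6026.00

6026.00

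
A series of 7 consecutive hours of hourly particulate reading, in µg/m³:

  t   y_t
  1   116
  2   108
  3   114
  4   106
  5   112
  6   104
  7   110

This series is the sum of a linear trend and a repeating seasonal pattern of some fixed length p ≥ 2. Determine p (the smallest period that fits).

2

First differences y_{t+1} − y_t: -8, 6, -8, 6, -8, 6, …
The difference pattern repeats every 2 terms and not for any smaller step, so p = 2.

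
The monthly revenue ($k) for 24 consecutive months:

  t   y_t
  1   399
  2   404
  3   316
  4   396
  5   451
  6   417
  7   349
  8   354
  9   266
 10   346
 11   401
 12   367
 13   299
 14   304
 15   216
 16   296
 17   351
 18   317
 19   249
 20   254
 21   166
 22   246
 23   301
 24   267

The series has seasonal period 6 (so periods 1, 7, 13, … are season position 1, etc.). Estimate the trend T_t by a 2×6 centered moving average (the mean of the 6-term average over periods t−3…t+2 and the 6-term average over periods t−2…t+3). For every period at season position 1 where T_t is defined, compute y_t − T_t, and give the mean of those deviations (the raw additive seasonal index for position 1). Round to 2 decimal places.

Season position 1 occurs at t = 7, 13, 19 (where T_t is defined).
t=7: T_7 = 368.0000; y_7 − T_7 = 349 − 368.0000 = -19.0000
t=13: T_13 = 318.0000; y_13 − T_13 = 299 − 318.0000 = -19.0000
t=19: T_19 = 268.0000; y_19 − T_19 = 249 − 268.0000 = -19.0000
Mean deviation: (-19.0000 + -19.0000 + -19.0000) / 3 = -19.00

-19.00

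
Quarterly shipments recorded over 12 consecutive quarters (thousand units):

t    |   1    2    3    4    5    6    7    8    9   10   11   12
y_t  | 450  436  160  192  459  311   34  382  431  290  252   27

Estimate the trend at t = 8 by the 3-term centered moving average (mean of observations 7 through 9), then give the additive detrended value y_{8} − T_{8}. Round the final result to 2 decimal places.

99.67

Trend T_8 = (34 + 382 + 431) / 3 = 847/3 = 282.3333
Detrended value: 382 − 282.3333 = 99.67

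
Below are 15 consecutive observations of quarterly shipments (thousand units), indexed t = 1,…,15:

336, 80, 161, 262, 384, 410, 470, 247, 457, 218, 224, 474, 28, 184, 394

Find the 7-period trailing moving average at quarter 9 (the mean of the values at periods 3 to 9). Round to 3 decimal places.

Sum of periods 3–9: 161 + 262 + 384 + 410 + 470 + 247 + 457 = 2391
Divide by 7: 2391 / 7 = 341.571

341.571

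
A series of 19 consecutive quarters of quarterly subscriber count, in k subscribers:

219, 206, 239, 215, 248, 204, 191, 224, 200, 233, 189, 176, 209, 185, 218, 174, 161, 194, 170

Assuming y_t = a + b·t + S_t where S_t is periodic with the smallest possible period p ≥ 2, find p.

5

First differences y_{t+1} − y_t: -13, 33, -24, 33, -44, -13, 33, -24, 33, -44, -13, 33, …
The difference pattern repeats every 5 terms and not for any smaller step, so p = 5.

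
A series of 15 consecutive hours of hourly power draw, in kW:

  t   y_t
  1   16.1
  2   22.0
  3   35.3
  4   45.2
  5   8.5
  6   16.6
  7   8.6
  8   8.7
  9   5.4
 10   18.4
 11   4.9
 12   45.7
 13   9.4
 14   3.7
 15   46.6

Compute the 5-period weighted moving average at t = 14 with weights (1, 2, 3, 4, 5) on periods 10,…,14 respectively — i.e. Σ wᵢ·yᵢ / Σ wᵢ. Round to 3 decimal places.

14.760

Weighted sum: 1·18.4 + 2·4.9 + 3·45.7 + 4·9.4 + 5·3.7 = 18.4 + 9.8 + 137.1 + 37.6 + 18.5 = 221.4
Weight total: 1 + 2 + 3 + 4 + 5 = 15
WMA = 221.4 / 15 = 14.760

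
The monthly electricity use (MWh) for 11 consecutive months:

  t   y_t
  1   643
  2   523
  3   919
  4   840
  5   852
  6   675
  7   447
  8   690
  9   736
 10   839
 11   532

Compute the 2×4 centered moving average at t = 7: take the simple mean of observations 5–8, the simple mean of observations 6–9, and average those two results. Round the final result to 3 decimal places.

Sum over 5–8: 852 + 675 + 447 + 690 = 2664
Sum over 6–9: 675 + 447 + 690 + 736 = 2548
CMA at t=7 = (2664 + 2548) / (2·4) = 5212 / 8 = 651.500

651.500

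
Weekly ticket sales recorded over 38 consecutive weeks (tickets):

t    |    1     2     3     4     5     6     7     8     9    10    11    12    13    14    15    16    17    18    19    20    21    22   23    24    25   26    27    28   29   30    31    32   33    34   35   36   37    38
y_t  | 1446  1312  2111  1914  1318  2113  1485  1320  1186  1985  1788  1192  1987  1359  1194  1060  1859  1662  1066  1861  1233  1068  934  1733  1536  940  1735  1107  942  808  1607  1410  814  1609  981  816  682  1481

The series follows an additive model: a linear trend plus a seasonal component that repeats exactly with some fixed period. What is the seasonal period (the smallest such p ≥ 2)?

7

First differences y_{t+1} − y_t: -134, 799, -197, -596, 795, -628, -165, -134, 799, -197, -596, 795, -628, -165, -134, 799, …
The difference pattern repeats every 7 terms and not for any smaller step, so p = 7.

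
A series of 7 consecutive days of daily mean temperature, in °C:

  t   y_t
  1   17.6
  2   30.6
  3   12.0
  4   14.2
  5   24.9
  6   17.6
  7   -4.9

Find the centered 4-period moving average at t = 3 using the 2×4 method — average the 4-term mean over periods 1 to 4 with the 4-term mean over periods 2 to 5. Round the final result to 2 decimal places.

19.51

Sum over 1–4: 17.6 + 30.6 + 12.0 + 14.2 = 74.4
Sum over 2–5: 30.6 + 12.0 + 14.2 + 24.9 = 81.7
CMA at t=3 = (74.4 + 81.7) / (2·4) = 156.1 / 8 = 19.51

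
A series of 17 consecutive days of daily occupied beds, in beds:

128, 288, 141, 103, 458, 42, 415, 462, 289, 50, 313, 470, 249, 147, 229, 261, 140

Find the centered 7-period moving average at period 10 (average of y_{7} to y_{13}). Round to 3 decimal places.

321.143

Sum of periods 7–13: 415 + 462 + 289 + 50 + 313 + 470 + 249 = 2248
Divide by 7: 2248 / 7 = 321.143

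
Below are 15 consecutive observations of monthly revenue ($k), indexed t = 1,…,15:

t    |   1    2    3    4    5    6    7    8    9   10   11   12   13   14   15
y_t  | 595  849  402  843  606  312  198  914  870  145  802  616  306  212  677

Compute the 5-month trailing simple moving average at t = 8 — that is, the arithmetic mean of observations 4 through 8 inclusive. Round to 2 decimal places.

Sum of periods 4–8: 843 + 606 + 312 + 198 + 914 = 2873
Divide by 5: 2873 / 5 = 574.60

574.60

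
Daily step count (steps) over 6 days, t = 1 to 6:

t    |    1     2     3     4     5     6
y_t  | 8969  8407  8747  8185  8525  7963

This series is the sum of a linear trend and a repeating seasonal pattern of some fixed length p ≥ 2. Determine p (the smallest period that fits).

First differences y_{t+1} − y_t: -562, 340, -562, 340, -562, …
The difference pattern repeats every 2 terms and not for any smaller step, so p = 2.

2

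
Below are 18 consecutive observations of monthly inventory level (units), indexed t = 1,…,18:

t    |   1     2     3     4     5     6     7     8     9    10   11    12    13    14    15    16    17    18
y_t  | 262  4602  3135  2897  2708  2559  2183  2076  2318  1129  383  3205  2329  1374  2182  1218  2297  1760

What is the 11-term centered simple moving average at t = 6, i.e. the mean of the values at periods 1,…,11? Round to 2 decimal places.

Sum of periods 1–11: 262 + 4602 + 3135 + 2897 + 2708 + 2559 + 2183 + 2076 + 2318 + 1129 + 383 = 24252
Divide by 11: 24252 / 11 = 2204.73

2204.73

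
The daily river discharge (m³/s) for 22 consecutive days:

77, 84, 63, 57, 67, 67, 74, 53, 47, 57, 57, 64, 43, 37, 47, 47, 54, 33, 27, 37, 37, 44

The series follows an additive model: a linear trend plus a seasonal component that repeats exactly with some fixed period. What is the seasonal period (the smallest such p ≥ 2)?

First differences y_{t+1} − y_t: 7, -21, -6, 10, 0, 7, -21, -6, 10, 0, 7, -21, …
The difference pattern repeats every 5 terms and not for any smaller step, so p = 5.

5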